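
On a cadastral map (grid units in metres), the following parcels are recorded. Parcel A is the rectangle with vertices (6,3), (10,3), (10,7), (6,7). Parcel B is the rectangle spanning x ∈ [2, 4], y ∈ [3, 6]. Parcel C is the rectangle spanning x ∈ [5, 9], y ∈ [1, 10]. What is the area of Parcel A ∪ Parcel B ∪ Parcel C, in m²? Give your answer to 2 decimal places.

By inclusion–exclusion:
Individual areas: |Parcel A| = 16, |Parcel B| = 6, |Parcel C| = 36.
|Parcel A∩Parcel B| = 0 (no overlap).
|Parcel A∩Parcel C|: x∈[6,9], y∈[3,7] → 3·4 = 12.
|Parcel B∩Parcel C| = 0 (no overlap).
|Parcel A∩Parcel B∩Parcel C| = 0.
|Parcel A ∪ Parcel B ∪ Parcel C| = 58 − 12 + 0 = 46.00.

46.00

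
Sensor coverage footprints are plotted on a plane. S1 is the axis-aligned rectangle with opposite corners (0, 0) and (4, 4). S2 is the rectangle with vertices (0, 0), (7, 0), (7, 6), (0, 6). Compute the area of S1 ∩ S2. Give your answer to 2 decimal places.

16.00

|S1∩S2|: x∈[0,4], y∈[0,4] → 4·4 = 16.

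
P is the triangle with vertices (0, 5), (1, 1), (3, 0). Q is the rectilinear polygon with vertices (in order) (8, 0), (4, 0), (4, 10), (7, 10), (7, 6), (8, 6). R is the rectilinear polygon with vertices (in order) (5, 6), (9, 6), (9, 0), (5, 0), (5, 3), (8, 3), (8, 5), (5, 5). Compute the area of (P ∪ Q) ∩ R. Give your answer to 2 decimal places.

|P ∪ Q| = 39.5.
|(P ∪ Q) ∩ R| = 12.00.

12.00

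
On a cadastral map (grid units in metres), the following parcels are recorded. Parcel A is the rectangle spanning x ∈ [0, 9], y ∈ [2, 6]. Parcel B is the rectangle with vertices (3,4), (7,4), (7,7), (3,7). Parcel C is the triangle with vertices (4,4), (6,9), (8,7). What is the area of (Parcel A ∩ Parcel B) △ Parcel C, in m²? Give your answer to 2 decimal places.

11.27

|Parcel A ∩ Parcel B| = 8.
|(Parcel A ∩ Parcel B) ∩ Parcel C| = 1.8667.
|(Parcel A ∩ Parcel B) △ Parcel C| = 8 + 7 − 3.7333 = 11.27.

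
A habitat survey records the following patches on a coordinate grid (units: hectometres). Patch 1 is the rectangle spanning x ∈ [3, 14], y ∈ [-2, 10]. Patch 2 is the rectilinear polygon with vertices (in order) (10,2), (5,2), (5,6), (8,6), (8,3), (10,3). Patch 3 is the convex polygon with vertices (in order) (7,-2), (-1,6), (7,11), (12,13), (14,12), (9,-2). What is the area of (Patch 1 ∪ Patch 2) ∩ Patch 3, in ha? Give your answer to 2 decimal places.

The region (Patch 1 ∪ Patch 2) ∩ Patch 3 is the polygon with vertices (3,8.5), (5.4,10), (13.286,10), (9,-2), (7,-2), (3,2).
By the shoelace formula its area is 87.91.

87.91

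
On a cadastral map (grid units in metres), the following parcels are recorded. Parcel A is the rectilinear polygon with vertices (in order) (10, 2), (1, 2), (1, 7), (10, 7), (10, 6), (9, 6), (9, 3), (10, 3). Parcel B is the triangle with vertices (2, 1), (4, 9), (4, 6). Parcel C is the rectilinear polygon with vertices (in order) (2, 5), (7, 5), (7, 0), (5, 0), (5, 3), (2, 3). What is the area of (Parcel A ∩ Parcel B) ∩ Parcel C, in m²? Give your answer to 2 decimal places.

The region (Parcel A ∩ Parcel B) ∩ Parcel C is the polygon with vertices (3,5), (3.6,5), (2.8,3), (2.5,3).
By the shoelace formula its area is 0.90.

0.90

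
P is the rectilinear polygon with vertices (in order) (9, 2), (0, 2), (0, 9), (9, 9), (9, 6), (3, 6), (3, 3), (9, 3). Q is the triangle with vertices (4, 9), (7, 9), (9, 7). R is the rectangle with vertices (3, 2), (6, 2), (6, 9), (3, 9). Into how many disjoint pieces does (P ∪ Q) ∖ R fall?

(P ∪ Q) ∖ R splits into 3 disjoint pieces (area 21, area 9, area 3).

3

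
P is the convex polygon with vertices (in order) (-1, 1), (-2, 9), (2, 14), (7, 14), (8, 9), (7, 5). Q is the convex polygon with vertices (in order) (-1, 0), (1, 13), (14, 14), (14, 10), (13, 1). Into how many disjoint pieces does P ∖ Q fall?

2

P ∖ Q splits into 2 disjoint pieces (area 14.5476, area 4.0456).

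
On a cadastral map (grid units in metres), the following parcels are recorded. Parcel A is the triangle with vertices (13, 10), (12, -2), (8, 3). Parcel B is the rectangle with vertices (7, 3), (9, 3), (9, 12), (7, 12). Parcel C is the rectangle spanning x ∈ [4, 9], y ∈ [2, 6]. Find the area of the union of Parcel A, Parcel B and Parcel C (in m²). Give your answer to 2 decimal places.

57.20

By inclusion–exclusion:
Individual areas: |Parcel A| = 26.5, |Parcel B| = 18, |Parcel C| = 20.
|Parcel A∩Parcel B| = 0.7.
|Parcel A∩Parcel C| = 1.3.
|Parcel B∩Parcel C|: x∈[7,9], y∈[3,6] → 2·3 = 6.
|Parcel A∩Parcel B∩Parcel C| = 0.7.
|Parcel A ∪ Parcel B ∪ Parcel C| = 64.5 − 8 + 0.7 = 57.20.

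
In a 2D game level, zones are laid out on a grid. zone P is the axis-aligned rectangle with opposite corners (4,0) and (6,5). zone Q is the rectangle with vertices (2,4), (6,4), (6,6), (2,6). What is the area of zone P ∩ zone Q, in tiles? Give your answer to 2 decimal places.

|zone P∩zone Q|: x∈[4,6], y∈[4,5] → 2·1 = 2.

2.00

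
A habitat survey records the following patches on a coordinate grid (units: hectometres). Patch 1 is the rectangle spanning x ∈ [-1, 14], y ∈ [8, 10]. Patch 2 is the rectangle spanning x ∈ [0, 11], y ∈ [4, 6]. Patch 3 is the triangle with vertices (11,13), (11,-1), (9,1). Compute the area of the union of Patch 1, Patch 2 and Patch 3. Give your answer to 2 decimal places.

By inclusion–exclusion:
Individual areas: |Patch 1| = 30, |Patch 2| = 22, |Patch 3| = 14.
|Patch 1∩Patch 2| = 0 (no overlap).
|Patch 1∩Patch 3| = 1.3333.
|Patch 2∩Patch 3| = 2.6667.
|Patch 1∩Patch 2∩Patch 3| = 0.
|Patch 1 ∪ Patch 2 ∪ Patch 3| = 66 − 4 + 0 = 62.00.

62.00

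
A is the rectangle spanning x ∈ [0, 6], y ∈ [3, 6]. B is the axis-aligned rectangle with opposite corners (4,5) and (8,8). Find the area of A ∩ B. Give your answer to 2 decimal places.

|A∩B|: x∈[4,6], y∈[5,6] → 2·1 = 2.

2.00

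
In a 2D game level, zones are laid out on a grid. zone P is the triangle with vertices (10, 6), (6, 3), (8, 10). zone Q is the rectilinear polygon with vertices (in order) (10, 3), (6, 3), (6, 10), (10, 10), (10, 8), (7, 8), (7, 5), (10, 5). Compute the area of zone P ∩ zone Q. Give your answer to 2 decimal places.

3.99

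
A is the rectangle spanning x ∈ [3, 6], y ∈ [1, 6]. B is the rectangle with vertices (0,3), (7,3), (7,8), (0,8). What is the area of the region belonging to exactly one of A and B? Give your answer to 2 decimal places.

32.00

|A∩B|: x∈[3,6], y∈[3,6] → 3·3 = 9.
|A △ B| = |A| + |B| − 2·|A∩B| = 15 + 35 − 18 = 32.00.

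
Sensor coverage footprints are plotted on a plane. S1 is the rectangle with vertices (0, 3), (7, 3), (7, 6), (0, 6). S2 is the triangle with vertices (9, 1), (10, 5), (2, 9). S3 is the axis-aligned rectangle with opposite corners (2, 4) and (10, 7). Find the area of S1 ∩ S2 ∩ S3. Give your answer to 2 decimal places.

The intersection is the polygon with vertices (7,4), (6.375,4), (4.625,6), (7,6).
By the shoelace formula its area is 3.00.

3.00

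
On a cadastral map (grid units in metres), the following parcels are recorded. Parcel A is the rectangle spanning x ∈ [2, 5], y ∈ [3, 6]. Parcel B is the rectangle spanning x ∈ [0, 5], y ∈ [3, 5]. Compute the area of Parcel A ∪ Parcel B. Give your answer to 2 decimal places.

13.00

By inclusion–exclusion:
Individual areas: |Parcel A| = 9, |Parcel B| = 10.
|Parcel A∩Parcel B|: x∈[2,5], y∈[3,5] → 3·2 = 6.
|Parcel A ∪ Parcel B| = 19 − 6 = 13.00.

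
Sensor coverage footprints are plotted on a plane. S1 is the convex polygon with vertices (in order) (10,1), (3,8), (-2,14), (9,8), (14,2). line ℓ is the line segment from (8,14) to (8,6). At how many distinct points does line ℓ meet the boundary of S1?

The segment meets the boundary at (8,8.545).

1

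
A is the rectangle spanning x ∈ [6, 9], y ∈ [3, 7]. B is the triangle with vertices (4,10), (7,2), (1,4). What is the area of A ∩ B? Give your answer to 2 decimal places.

The intersection is the polygon with vertices (6,3), (6,4.667), (6.625,3).
By the shoelace formula its area is 0.52.

0.52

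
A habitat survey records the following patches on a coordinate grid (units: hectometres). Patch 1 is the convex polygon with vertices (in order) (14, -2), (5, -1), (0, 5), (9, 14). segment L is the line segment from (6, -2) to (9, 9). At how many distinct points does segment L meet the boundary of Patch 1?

The segment meets the boundary at (6.235,-1.137).

1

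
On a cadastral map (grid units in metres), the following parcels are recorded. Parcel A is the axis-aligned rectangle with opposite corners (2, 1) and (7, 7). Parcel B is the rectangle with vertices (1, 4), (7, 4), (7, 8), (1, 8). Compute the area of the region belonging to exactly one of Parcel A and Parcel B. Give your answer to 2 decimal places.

|Parcel A∩Parcel B|: x∈[2,7], y∈[4,7] → 5·3 = 15.
|Parcel A △ Parcel B| = |Parcel A| + |Parcel B| − 2·|Parcel A∩Parcel B| = 30 + 24 − 30 = 24.00.

24.00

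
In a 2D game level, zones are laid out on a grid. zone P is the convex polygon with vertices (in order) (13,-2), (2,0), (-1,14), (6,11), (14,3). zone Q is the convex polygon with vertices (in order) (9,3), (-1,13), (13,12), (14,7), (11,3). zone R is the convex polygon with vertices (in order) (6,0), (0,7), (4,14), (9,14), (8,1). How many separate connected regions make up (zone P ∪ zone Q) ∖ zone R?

(zone P ∪ zone Q) ∖ zone R splits into 2 disjoint pieces (area 85.9749, area 11.9494).

2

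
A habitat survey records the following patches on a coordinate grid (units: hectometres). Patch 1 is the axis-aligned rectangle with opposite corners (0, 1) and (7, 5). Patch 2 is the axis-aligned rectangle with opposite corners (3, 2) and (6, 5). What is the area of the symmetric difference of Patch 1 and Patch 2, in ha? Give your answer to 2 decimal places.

|Patch 1∩Patch 2|: x∈[3,6], y∈[2,5] → 3·3 = 9.
|Patch 1 △ Patch 2| = |Patch 1| + |Patch 2| − 2·|Patch 1∩Patch 2| = 28 + 9 − 18 = 19.00.

19.00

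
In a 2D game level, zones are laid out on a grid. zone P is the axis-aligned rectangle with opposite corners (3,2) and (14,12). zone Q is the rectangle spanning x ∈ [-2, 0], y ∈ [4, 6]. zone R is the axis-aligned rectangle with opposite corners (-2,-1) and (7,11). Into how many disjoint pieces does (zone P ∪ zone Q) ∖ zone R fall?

(zone P ∪ zone Q) ∖ zone R is a single connected region.

1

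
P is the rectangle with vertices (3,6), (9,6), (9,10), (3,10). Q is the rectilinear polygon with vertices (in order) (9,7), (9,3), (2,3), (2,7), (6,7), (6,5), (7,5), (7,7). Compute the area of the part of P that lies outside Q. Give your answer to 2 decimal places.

|P| = 24, |P∩Q| = 5.
|P ∖ Q| = |P| − |P∩Q| = 24 − 5 = 19.00.

19.00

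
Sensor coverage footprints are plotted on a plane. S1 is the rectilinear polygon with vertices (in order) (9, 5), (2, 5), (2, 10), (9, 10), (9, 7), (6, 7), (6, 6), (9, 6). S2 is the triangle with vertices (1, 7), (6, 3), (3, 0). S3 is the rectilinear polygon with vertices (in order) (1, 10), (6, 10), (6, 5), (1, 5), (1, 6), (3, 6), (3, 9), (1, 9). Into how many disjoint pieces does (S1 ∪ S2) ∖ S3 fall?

4

(S1 ∪ S2) ∖ S3 splits into 4 disjoint pieces (area 11.5714, area 3.4571, area 9, area 3).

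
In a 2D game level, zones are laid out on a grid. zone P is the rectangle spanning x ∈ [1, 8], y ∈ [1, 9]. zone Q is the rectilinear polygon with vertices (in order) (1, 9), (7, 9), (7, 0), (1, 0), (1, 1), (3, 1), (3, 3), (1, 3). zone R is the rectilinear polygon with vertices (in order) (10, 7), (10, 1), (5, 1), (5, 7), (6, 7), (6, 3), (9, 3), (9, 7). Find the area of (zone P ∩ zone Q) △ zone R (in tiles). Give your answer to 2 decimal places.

46.00

|zone P ∩ zone Q| = 44.
|(zone P ∩ zone Q) ∩ zone R| = 8.
|(zone P ∩ zone Q) △ zone R| = 44 + 18 − 16 = 46.00.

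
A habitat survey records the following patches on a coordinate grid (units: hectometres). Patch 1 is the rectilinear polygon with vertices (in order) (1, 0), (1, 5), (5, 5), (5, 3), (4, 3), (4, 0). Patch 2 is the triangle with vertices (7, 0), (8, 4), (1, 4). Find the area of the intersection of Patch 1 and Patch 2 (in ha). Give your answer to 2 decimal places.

The intersection is the polygon with vertices (5,3), (4,3), (4,2), (1,4), (5,4).
By the shoelace formula its area is 4.00.

4.00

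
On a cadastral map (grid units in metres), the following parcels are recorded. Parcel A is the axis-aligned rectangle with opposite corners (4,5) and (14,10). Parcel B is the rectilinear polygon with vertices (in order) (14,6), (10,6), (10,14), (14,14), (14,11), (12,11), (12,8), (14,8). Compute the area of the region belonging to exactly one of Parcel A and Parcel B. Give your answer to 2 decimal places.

52.00

|Parcel A| = 50, |Parcel B| = 26, |Parcel A∩Parcel B| = 12.
|Parcel A △ Parcel B| = |Parcel A| + |Parcel B| − 2·|Parcel A∩Parcel B| = 50 + 26 − 24 = 52.00.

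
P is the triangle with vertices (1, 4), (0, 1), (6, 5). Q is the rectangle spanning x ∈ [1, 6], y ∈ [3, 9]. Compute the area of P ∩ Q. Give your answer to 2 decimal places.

The intersection is the polygon with vertices (3,3), (1,3), (1,4), (6,5).
By the shoelace formula its area is 4.50.

4.50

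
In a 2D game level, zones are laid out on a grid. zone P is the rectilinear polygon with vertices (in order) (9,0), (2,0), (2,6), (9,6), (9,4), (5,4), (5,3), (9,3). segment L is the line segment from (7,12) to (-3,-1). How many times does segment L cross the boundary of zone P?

2

The segment meets the boundary at (2,5.5), (2.385,6).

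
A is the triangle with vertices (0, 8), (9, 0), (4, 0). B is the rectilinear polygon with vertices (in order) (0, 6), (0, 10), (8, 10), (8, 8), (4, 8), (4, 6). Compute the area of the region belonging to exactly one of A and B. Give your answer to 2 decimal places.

|A| = 20, |B| = 24, |A∩B| = 1.25.
|A △ B| = |A| + |B| − 2·|A∩B| = 20 + 24 − 2.5 = 41.50.

41.50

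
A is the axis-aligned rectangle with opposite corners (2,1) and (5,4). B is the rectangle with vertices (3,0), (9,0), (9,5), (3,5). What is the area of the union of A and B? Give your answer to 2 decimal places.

33.00

By inclusion–exclusion:
Individual areas: |A| = 9, |B| = 30.
|A∩B|: x∈[3,5], y∈[1,4] → 2·3 = 6.
|A ∪ B| = 39 − 6 = 33.00.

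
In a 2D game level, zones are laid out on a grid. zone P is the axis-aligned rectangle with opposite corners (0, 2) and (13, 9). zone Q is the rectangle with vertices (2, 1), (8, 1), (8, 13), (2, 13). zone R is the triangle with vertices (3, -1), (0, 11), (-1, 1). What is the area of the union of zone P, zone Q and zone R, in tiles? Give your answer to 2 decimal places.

By inclusion–exclusion:
Individual areas: |zone P| = 91, |zone Q| = 72, |zone R| = 21.
|zone P∩zone Q|: x∈[2,8], y∈[2,9] → 6·7 = 42.
|zone P∩zone R| = 9.625.
|zone Q∩zone R| = 0.5.
|zone P∩zone Q∩zone R| = 0.125.
|zone P ∪ zone Q ∪ zone R| = 184 − 52.125 + 0.125 = 132.00.

132.00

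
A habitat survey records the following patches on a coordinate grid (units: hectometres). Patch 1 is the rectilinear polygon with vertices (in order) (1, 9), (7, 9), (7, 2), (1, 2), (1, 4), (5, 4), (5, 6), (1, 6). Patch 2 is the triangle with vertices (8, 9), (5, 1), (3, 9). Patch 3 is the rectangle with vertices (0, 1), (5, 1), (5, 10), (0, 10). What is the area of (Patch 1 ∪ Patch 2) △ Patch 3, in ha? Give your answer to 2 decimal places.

|Patch 1 ∪ Patch 2| = 37.6458.
|(Patch 1 ∪ Patch 2) ∩ Patch 3| = 22.125.
|(Patch 1 ∪ Patch 2) △ Patch 3| = 37.6458 + 45 − 44.25 = 38.40.

38.40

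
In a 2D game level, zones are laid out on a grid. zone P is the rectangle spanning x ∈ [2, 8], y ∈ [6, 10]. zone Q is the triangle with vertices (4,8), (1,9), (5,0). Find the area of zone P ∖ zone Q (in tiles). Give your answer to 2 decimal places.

|zone P| = 24, |zone P∩zone Q| = 4.7917.
|zone P ∖ zone Q| = |zone P| − |zone P∩zone Q| = 24 − 4.7917 = 19.21.

19.21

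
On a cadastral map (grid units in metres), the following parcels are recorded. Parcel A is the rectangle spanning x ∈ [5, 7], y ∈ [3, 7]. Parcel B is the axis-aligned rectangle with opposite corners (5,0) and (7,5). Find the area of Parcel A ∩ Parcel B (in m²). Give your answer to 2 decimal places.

4.00

|Parcel A∩Parcel B|: x∈[5,7], y∈[3,5] → 2·2 = 4.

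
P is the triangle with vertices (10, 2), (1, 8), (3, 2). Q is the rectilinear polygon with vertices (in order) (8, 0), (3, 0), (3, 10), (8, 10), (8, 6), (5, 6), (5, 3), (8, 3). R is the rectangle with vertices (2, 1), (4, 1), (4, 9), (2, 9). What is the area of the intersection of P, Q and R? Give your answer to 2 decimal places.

4.33

The intersection is the polygon with vertices (3,2), (3,6.667), (4,6), (4,2).
By the shoelace formula its area is 4.33.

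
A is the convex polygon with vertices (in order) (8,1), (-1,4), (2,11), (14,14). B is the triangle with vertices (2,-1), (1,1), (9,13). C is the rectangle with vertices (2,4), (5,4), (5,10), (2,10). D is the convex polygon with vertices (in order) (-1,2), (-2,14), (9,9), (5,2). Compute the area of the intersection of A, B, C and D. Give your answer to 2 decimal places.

2.75

The intersection is the polygon with vertices (5,5), (4.5,4), (3,4), (5,7).
By the shoelace formula its area is 2.75.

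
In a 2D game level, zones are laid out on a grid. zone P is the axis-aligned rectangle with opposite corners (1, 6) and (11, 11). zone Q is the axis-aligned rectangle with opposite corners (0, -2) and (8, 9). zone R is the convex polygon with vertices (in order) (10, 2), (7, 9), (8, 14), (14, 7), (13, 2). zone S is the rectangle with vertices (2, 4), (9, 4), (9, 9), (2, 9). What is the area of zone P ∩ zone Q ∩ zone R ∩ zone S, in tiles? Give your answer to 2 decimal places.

1.17

The intersection is the polygon with vertices (8,6.667), (7,9), (8,9).
By the shoelace formula its area is 1.17.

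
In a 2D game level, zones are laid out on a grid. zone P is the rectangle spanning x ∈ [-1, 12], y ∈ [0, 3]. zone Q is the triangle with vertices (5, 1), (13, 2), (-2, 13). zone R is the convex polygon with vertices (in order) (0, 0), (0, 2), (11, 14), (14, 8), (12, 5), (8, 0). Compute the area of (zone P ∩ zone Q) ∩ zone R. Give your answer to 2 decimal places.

The region (zone P ∩ zone Q) ∩ zone R is the polygon with vertices (5,1), (3.833,3), (10.4,3), (9.222,1.528).
By the shoelace formula its area is 9.36.

9.36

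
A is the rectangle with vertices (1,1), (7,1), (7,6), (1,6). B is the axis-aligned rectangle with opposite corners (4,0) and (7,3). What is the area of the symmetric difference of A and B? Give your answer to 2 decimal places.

27.00

|A∩B|: x∈[4,7], y∈[1,3] → 3·2 = 6.
|A △ B| = |A| + |B| − 2·|A∩B| = 30 + 9 − 12 = 27.00.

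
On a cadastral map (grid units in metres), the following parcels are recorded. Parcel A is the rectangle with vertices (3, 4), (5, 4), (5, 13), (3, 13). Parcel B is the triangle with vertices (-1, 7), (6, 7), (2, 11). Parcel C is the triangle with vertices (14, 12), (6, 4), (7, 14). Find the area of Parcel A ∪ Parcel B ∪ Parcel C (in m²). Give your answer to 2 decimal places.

64.00

By inclusion–exclusion:
Individual areas: |Parcel A| = 18, |Parcel B| = 14, |Parcel C| = 36.
|Parcel A∩Parcel B| = 4.
|Parcel A∩Parcel C| = 0.
|Parcel B∩Parcel C| = 0.
|Parcel A∩Parcel B∩Parcel C| = 0.
|Parcel A ∪ Parcel B ∪ Parcel C| = 68 − 4 + 0 = 64.00.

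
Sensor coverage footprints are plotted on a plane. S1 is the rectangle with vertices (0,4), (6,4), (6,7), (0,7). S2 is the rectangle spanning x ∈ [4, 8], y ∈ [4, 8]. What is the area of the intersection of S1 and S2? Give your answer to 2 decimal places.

|S1∩S2|: x∈[4,6], y∈[4,7] → 2·3 = 6.

6.00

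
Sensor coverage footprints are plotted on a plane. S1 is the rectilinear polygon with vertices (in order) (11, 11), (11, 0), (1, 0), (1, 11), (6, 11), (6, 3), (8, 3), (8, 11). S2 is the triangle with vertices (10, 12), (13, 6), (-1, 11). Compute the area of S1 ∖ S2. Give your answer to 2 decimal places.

74.96

|S1| = 94, |S1∩S2| = 19.0357.
|S1 ∖ S2| = |S1| − |S1∩S2| = 94 − 19.0357 = 74.96.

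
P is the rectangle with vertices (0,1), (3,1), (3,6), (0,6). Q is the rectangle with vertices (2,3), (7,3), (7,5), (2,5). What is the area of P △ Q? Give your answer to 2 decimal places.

|P∩Q|: x∈[2,3], y∈[3,5] → 1·2 = 2.
|P △ Q| = |P| + |Q| − 2·|P∩Q| = 15 + 10 − 4 = 21.00.

21.00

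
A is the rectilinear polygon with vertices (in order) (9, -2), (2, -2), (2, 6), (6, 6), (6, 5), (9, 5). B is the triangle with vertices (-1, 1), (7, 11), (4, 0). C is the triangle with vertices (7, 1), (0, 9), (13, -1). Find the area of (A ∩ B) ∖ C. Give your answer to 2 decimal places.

|A ∩ B| = 15.8841.
|(A ∩ B) ∩ C| = 2.9501.
|(A ∩ B) ∖ C| = 15.8841 − 2.9501 = 12.93.

12.93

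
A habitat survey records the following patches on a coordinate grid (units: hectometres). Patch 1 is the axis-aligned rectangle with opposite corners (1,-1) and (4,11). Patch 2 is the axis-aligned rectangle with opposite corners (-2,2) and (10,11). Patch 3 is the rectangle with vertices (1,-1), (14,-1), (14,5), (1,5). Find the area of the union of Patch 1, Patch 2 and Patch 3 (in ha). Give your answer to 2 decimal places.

159.00

By inclusion–exclusion:
Individual areas: |Patch 1| = 36, |Patch 2| = 108, |Patch 3| = 78.
|Patch 1∩Patch 2|: x∈[1,4], y∈[2,11] → 3·9 = 27.
|Patch 1∩Patch 3|: x∈[1,4], y∈[-1,5] → 3·6 = 18.
|Patch 2∩Patch 3|: x∈[1,10], y∈[2,5] → 9·3 = 27.
|Patch 1∩Patch 2∩Patch 3| = 9.
|Patch 1 ∪ Patch 2 ∪ Patch 3| = 222 − 72 + 9 = 159.00.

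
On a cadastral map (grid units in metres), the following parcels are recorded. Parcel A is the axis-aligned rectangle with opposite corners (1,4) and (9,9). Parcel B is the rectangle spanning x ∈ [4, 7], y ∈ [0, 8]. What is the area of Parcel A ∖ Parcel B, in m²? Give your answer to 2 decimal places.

|Parcel A∩Parcel B|: x∈[4,7], y∈[4,8] → 3·4 = 12.
|Parcel A| = 40.
|Parcel A ∖ Parcel B| = |Parcel A| − |Parcel A∩Parcel B| = 40 − 12 = 28.00.

28.00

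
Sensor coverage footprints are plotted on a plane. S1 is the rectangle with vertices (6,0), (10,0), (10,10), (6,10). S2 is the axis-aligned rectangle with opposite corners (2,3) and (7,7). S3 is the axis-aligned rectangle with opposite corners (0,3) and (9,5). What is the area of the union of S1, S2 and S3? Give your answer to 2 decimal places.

By inclusion–exclusion:
Individual areas: |S1| = 40, |S2| = 20, |S3| = 18.
|S1∩S2|: x∈[6,7], y∈[3,7] → 1·4 = 4.
|S1∩S3|: x∈[6,9], y∈[3,5] → 3·2 = 6.
|S2∩S3|: x∈[2,7], y∈[3,5] → 5·2 = 10.
|S1∩S2∩S3| = 2.
|S1 ∪ S2 ∪ S3| = 78 − 20 + 2 = 60.00.

60.00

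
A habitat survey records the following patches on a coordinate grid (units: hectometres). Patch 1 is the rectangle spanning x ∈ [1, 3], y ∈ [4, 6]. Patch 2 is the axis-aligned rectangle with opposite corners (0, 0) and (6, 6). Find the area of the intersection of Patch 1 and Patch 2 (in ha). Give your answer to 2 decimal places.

|Patch 1∩Patch 2|: x∈[1,3], y∈[4,6] → 2·2 = 4.

4.00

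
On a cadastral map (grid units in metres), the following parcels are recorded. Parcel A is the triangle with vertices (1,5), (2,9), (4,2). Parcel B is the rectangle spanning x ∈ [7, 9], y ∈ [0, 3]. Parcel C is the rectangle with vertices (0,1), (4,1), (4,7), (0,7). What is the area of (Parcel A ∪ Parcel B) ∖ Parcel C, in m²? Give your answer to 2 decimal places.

|Parcel A ∪ Parcel B| = 13.5.
|(Parcel A ∪ Parcel B) ∩ Parcel C| = 6.4286.
|(Parcel A ∪ Parcel B) ∖ Parcel C| = 13.5 − 6.4286 = 7.07.

7.07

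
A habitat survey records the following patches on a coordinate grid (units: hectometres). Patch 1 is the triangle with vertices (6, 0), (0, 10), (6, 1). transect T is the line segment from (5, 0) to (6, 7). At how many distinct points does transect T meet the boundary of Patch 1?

The segment meets the boundary at (5.294,2.059), (5.192,1.346).

2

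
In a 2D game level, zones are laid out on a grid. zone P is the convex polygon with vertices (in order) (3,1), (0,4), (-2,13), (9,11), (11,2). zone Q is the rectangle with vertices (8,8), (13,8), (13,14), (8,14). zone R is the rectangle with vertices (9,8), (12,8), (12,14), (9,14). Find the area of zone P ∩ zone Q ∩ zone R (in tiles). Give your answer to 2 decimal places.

The intersection is the polygon with vertices (9.667,8), (9,8), (9,11).
By the shoelace formula its area is 1.00.

1.00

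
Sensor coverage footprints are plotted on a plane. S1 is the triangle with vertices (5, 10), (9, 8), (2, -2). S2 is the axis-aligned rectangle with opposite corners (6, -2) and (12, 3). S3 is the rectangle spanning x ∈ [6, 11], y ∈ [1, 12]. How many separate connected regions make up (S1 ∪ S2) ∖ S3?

(S1 ∪ S2) ∖ S3 splits into 2 disjoint pieces (area 18.3214, area 20).

2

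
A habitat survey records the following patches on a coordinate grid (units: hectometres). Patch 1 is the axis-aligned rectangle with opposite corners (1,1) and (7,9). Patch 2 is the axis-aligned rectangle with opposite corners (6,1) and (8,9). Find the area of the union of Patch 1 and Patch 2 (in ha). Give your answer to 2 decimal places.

By inclusion–exclusion:
Individual areas: |Patch 1| = 48, |Patch 2| = 16.
|Patch 1∩Patch 2|: x∈[6,7], y∈[1,9] → 1·8 = 8.
|Patch 1 ∪ Patch 2| = 64 − 8 = 56.00.

56.00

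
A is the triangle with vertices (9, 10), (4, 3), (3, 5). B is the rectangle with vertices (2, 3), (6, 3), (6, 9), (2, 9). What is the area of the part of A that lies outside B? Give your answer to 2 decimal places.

2.55

|A| = 8.5, |A∩B| = 5.95.
|A ∖ B| = |A| − |A∩B| = 8.5 − 5.95 = 2.55.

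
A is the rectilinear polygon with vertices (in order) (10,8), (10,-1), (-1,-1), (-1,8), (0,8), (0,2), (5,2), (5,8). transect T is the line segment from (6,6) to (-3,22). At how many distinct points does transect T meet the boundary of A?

The segment meets the boundary at (5,7.778).

1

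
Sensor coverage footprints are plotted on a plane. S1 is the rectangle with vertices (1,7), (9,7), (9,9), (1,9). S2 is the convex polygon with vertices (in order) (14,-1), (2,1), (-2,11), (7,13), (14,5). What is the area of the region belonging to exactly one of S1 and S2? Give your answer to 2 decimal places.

|S1| = 16, |S2| = 147, |S1∩S2| = 16.
|S1 △ S2| = |S1| + |S2| − 2·|S1∩S2| = 16 + 147 − 32 = 131.00.

131.00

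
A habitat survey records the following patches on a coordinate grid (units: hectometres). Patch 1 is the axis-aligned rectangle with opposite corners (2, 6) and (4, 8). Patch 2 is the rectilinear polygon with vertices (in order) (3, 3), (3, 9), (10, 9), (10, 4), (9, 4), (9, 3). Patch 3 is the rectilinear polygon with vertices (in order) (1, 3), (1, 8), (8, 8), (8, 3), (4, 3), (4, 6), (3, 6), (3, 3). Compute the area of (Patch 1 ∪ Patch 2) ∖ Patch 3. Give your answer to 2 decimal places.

|Patch 1 ∪ Patch 2| = 43.
|(Patch 1 ∪ Patch 2) ∩ Patch 3| = 24.
|(Patch 1 ∪ Patch 2) ∖ Patch 3| = 43 − 24 = 19.00.

19.00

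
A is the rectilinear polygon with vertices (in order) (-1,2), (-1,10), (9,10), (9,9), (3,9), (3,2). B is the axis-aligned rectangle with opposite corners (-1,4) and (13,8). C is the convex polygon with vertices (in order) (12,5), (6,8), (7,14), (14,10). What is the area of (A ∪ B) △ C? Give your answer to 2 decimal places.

|A ∪ B| = 78.
|(A ∪ B) ∩ C| = 13.5.
|(A ∪ B) △ C| = 78 + 41 − 27 = 92.00.

92.00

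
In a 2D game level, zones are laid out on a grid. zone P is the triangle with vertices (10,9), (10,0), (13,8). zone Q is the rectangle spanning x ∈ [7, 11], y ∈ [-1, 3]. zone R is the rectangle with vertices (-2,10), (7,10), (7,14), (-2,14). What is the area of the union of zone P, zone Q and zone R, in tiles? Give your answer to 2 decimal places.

63.83

By inclusion–exclusion:
Individual areas: |zone P| = 13.5, |zone Q| = 16, |zone R| = 36.
|zone P∩zone Q| = 1.6667.
|zone P∩zone R| = 0.
|zone Q∩zone R| = 0 (no overlap).
|zone P∩zone Q∩zone R| = 0.
|zone P ∪ zone Q ∪ zone R| = 65.5 − 1.6667 + 0 = 63.83.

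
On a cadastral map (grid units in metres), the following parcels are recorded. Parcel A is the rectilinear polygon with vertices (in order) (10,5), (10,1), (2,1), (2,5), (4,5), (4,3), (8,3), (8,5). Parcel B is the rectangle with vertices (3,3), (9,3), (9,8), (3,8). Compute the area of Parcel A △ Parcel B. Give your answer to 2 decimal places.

46.00

|Parcel A| = 24, |Parcel B| = 30, |Parcel A∩Parcel B| = 4.
|Parcel A △ Parcel B| = |Parcel A| + |Parcel B| − 2·|Parcel A∩Parcel B| = 24 + 30 − 8 = 46.00.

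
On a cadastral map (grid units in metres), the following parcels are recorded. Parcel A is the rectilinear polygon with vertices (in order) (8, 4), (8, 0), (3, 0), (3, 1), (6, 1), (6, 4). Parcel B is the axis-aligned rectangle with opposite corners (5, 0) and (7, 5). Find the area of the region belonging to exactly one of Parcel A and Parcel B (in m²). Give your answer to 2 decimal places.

11.00

|Parcel A| = 11, |Parcel B| = 10, |Parcel A∩Parcel B| = 5.
|Parcel A △ Parcel B| = |Parcel A| + |Parcel B| − 2·|Parcel A∩Parcel B| = 11 + 10 − 10 = 11.00.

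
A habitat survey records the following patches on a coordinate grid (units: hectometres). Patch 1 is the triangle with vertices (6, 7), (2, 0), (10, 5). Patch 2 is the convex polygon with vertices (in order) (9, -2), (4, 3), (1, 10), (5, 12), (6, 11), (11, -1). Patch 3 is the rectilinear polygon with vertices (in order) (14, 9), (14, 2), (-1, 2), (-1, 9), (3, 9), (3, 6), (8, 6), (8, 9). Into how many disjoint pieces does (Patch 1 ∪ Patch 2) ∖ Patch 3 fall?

(Patch 1 ∪ Patch 2) ∖ Patch 3 splits into 2 disjoint pieces (area 15.1745, area 24.4857).

2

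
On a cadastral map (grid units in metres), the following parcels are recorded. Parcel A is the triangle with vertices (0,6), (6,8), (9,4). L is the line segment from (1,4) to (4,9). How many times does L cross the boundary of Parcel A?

2

The segment meets the boundary at (2.75,6.917), (1.941,5.569).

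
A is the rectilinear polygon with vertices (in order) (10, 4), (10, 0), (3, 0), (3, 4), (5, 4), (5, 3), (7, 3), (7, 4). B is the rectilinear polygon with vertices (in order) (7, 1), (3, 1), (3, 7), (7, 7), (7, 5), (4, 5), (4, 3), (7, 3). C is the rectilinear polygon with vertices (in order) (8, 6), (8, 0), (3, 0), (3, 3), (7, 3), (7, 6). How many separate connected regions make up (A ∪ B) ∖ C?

(A ∪ B) ∖ C splits into 2 disjoint pieces (area 8, area 11).

2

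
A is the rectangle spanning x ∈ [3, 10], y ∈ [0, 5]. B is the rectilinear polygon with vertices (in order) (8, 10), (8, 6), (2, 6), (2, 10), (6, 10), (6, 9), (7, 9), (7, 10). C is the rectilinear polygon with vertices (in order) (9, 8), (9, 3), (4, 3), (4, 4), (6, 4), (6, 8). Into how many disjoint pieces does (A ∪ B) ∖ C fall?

(A ∪ B) ∖ C splits into 2 disjoint pieces (area 27, area 19).

2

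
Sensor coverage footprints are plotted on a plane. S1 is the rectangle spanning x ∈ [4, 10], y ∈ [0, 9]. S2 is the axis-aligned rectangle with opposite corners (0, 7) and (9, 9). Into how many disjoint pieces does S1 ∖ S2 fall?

S1 ∖ S2 is a single connected region.

1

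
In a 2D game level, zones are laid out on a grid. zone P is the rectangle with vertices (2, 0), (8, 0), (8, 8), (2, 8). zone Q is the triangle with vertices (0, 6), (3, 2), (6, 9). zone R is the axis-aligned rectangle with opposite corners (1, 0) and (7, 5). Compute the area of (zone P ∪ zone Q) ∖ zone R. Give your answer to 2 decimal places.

|zone P ∪ zone Q| = 52.4524.
|(zone P ∪ zone Q) ∩ zone R| = 26.
|(zone P ∪ zone Q) ∖ zone R| = 52.4524 − 26 = 26.45.

26.45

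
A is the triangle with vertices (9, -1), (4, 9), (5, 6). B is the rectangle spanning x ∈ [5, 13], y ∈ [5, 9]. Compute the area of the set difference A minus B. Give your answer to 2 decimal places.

1.79

|A| = 2.5, |A∩B| = 0.7143.
|A ∖ B| = |A| − |A∩B| = 2.5 − 0.7143 = 1.79.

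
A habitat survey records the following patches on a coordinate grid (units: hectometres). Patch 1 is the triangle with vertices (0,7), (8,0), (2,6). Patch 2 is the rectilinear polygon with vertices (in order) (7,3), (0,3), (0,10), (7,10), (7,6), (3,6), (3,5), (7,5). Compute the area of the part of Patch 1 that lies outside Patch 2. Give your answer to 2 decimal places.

|Patch 1| = 3, |Patch 1∩Patch 2| = 2.3571.
|Patch 1 ∖ Patch 2| = |Patch 1| − |Patch 1∩Patch 2| = 3 − 2.3571 = 0.64.

0.64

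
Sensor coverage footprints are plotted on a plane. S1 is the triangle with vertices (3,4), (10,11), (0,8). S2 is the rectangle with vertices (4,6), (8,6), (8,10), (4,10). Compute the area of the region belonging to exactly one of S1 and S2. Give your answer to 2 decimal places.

|S1| = 24.5, |S2| = 16, |S1∩S2| = 10.4333.
|S1 △ S2| = |S1| + |S2| − 2·|S1∩S2| = 24.5 + 16 − 20.8667 = 19.63.

19.63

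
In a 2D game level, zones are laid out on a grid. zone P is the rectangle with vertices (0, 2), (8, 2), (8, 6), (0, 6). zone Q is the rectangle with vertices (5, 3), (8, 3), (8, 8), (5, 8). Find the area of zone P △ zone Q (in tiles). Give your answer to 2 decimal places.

|zone P∩zone Q|: x∈[5,8], y∈[3,6] → 3·3 = 9.
|zone P △ zone Q| = |zone P| + |zone Q| − 2·|zone P∩zone Q| = 32 + 15 − 18 = 29.00.

29.00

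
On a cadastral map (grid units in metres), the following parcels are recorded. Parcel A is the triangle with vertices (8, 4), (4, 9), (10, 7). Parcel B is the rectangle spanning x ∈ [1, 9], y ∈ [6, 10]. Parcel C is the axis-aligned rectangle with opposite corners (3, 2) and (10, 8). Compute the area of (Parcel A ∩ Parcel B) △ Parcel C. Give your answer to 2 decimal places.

|Parcel A ∩ Parcel B| = 7.2333.
|(Parcel A ∩ Parcel B) ∩ Parcel C| = 6.1333.
|(Parcel A ∩ Parcel B) △ Parcel C| = 7.2333 + 42 − 12.2667 = 36.97.

36.97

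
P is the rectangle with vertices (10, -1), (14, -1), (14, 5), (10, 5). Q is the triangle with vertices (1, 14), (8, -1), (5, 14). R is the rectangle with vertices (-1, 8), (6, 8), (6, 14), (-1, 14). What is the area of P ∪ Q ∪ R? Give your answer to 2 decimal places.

76.90

By inclusion–exclusion:
Individual areas: |P| = 24, |Q| = 30, |R| = 42.
|P∩Q| = 0.
|P∩R| = 0 (no overlap).
|Q∩R| = 19.1.
|P∩Q∩R| = 0.
|P ∪ Q ∪ R| = 96 − 19.1 + 0 = 76.90.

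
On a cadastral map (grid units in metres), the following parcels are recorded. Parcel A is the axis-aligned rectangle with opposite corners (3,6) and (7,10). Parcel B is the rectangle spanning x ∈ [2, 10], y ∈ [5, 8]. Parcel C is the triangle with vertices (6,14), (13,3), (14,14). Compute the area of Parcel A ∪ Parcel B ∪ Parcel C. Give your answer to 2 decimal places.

75.97

By inclusion–exclusion:
Individual areas: |Parcel A| = 16, |Parcel B| = 24, |Parcel C| = 44.
|Parcel A∩Parcel B|: x∈[3,7], y∈[6,8] → 4·2 = 8.
|Parcel A∩Parcel C| = 0.
|Parcel B∩Parcel C| = 0.026.
|Parcel A∩Parcel B∩Parcel C| = 0.
|Parcel A ∪ Parcel B ∪ Parcel C| = 84 − 8.026 + 0 = 75.97.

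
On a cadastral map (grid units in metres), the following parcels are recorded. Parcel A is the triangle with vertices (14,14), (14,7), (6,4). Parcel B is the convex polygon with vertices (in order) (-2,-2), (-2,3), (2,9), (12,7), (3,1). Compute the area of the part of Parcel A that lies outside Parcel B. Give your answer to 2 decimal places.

20.20

|Parcel A| = 28, |Parcel A∩Parcel B| = 7.803.
|Parcel A ∖ Parcel B| = |Parcel A| − |Parcel A∩Parcel B| = 28 − 7.803 = 20.20.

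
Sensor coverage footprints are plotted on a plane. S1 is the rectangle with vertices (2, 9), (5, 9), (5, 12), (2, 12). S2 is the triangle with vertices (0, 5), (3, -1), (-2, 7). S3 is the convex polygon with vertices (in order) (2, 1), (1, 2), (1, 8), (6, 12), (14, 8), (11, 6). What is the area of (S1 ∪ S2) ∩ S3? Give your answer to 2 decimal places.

|S1 ∪ S2| = 12.
|(S1 ∪ S2) ∩ S3| = 3.49.

3.49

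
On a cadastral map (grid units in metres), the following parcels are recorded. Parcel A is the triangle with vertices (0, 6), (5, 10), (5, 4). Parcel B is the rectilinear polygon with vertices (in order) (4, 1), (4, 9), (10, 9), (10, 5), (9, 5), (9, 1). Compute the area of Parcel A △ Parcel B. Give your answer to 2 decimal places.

49.40

|Parcel A| = 15, |Parcel B| = 44, |Parcel A∩Parcel B| = 4.8.
|Parcel A △ Parcel B| = |Parcel A| + |Parcel B| − 2·|Parcel A∩Parcel B| = 15 + 44 − 9.6 = 49.40.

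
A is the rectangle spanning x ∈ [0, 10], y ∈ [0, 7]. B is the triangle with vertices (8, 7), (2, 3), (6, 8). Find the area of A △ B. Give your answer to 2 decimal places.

65.80

|A| = 70, |B| = 7, |A∩B| = 5.6.
|A △ B| = |A| + |B| − 2·|A∩B| = 70 + 7 − 11.2 = 65.80.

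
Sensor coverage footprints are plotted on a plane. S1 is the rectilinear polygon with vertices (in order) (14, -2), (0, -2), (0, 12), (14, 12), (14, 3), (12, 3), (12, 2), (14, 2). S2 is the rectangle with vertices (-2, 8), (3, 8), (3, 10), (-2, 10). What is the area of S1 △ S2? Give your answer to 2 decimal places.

192.00

|S1| = 194, |S2| = 10, |S1∩S2| = 6.
|S1 △ S2| = |S1| + |S2| − 2·|S1∩S2| = 194 + 10 − 12 = 192.00.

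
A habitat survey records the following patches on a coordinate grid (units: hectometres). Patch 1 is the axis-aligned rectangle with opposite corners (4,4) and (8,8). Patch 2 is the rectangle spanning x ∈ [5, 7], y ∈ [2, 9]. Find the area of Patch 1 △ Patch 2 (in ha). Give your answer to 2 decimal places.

|Patch 1∩Patch 2|: x∈[5,7], y∈[4,8] → 2·4 = 8.
|Patch 1 △ Patch 2| = |Patch 1| + |Patch 2| − 2·|Patch 1∩Patch 2| = 16 + 14 − 16 = 14.00.

14.00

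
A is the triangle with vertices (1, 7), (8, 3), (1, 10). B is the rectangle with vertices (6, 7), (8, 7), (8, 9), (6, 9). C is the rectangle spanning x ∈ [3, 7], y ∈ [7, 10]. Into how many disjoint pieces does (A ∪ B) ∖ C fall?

2

(A ∪ B) ∖ C splits into 2 disjoint pieces (area 10, area 2).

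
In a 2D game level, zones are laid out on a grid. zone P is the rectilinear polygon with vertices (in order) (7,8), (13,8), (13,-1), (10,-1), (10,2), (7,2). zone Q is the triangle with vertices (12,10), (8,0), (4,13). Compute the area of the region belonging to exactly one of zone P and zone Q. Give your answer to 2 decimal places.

|zone P| = 45, |zone Q| = 46, |zone P∩zone Q| = 17.7596.
|zone P △ zone Q| = |zone P| + |zone Q| − 2·|zone P∩zone Q| = 45 + 46 − 35.5192 = 55.48.

55.48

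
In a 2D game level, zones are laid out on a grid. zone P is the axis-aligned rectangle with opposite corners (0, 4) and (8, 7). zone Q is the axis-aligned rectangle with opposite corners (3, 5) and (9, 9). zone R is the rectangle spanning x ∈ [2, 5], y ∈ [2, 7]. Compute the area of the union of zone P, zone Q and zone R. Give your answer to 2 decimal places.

44.00

By inclusion–exclusion:
Individual areas: |zone P| = 24, |zone Q| = 24, |zone R| = 15.
|zone P∩zone Q|: x∈[3,8], y∈[5,7] → 5·2 = 10.
|zone P∩zone R|: x∈[2,5], y∈[4,7] → 3·3 = 9.
|zone Q∩zone R|: x∈[3,5], y∈[5,7] → 2·2 = 4.
|zone P∩zone Q∩zone R| = 4.
|zone P ∪ zone Q ∪ zone R| = 63 − 23 + 4 = 44.00.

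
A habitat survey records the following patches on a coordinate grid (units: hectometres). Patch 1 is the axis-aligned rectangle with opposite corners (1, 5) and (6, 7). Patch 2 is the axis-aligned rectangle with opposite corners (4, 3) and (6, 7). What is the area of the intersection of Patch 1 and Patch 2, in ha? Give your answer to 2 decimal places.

|Patch 1∩Patch 2|: x∈[4,6], y∈[5,7] → 2·2 = 4.

4.00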